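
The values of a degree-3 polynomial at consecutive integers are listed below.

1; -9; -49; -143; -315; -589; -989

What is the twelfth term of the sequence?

First differences: -10, -40, -94, -172, -274, -400
Second differences: -30, -54, -78, -102, -126
Third differences: -24, -24, -24, -24
Constant third difference = -24, so extend:
-126 − 24 = -150;  -400 − 150 = -550;  -989 − 550 = -1539
-150 − 24 = -174;  -550 − 174 = -724;  -1539 − 724 = -2263
-174 − 24 = -198;  -724 − 198 = -922;  -2263 − 922 = -3185
-198 − 24 = -222;  -922 − 222 = -1144;  -3185 − 1144 = -4329
-222 − 24 = -246;  -1144 − 246 = -1390;  -4329 − 1390 = -5719

-5719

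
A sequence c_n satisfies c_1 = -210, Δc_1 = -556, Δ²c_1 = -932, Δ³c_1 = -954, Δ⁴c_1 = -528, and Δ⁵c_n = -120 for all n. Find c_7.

Build the table forward from the leading diagonal:
Fifth differences: -120, -120, -120, -120, -120, -120, -120
Fourth differences: -528, -648, -768, -888, -1008, -1128, -1248
Third differences: -954, -1482, -2130, -2898, -3786, -4794, -5922
Second differences: -932, -1886, -3368, -5498, -8396, -12182, -16976
First differences: -556, -1488, -3374, -6742, -12240, -20636, -32818
c: -210, -766, -2254, -5628, -12370, -24610, -45246

-45246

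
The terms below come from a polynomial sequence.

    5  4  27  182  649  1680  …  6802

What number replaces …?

Using the first 6 terms:
Δ: -1, 23, 155, 467, 1031
Δ²: 24, 132, 312, 564
Δ³: 108, 180, 252
Δ⁴: 72, 72
Constant fourth difference = 72.
Extend forward: 252 + 72 = 324;  564 + 324 = 888;  1031 + 888 = 1919;  1680 + 1919 = 3599

3599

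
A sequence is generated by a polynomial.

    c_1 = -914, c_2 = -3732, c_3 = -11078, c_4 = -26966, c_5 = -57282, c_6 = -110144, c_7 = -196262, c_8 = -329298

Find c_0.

-122

-2818  -7346  -15888  -30316  -52862  -86118  -133036
-4528  -8542  -14428  -22546  -33256  -46918
-4014  -5886  -8118  -10710  -13662
-1872  -2232  -2592  -2952
-360  -360  -360
The fifth differences are constant at -360.
Work back: -1872 + 360 = -1512;  -4014 + 1512 = -2502;  -4528 + 2502 = -2026;  -2818 + 2026 = -792;  -914 + 792 = -122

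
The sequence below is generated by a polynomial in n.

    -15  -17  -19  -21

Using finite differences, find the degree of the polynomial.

D1: -2, -2, -2
The first differences are constant, so the polynomial has degree 1.

1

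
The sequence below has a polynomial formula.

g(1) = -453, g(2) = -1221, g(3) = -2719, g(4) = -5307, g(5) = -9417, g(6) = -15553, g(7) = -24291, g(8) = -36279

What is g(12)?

-132211

-768, -1498, -2588, -4110, -6136, -8738, -11988
-730, -1090, -1522, -2026, -2602, -3250
-360, -432, -504, -576, -648
-72, -72, -72, -72
Constant fourth difference = -72, so extend:
-648 − 72 = -720;  -3250 − 720 = -3970;  -11988 − 3970 = -15958;  -36279 − 15958 = -52237
-720 − 72 = -792;  -3970 − 792 = -4762;  -15958 − 4762 = -20720;  -52237 − 20720 = -72957
-792 − 72 = -864;  -4762 − 864 = -5626;  -20720 − 5626 = -26346;  -72957 − 26346 = -99303
-864 − 72 = -936;  -5626 − 936 = -6562;  -26346 − 6562 = -32908;  -99303 − 32908 = -132211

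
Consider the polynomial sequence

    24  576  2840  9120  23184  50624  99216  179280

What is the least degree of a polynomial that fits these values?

D1: 552, 2264, 6280, 14064, 27440, 48592, 80064
D2: 1712, 4016, 7784, 13376, 21152, 31472
D3: 2304, 3768, 5592, 7776, 10320
D4: 1464, 1824, 2184, 2544
D5: 360, 360, 360
The fifth differences are constant, so the polynomial has degree 5.

5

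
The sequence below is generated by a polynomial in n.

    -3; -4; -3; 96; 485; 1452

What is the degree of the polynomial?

4

First differences: -1, 1, 99, 389, 967
Second differences: 2, 98, 290, 578
Third differences: 96, 192, 288
Fourth differences: 96, 96
The fourth differences are constant, so the polynomial has degree 4.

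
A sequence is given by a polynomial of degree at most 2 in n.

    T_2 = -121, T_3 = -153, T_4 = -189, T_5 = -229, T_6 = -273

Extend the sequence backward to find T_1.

-93

-32, -36, -40, -44
-4, -4, -4
The second differences are constant at -4.
Work back: -32 + 4 = -28;  -121 + 28 = -93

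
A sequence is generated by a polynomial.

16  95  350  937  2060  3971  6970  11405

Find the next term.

17672

D1: 79 , 255 , 587 , 1123 , 1911 , 2999 , 4435
D2: 176 , 332 , 536 , 788 , 1088 , 1436
D3: 156 , 204 , 252 , 300 , 348
D4: 48 , 48 , 48 , 48
The fourth differences are constant (48).
348 + 48 = 396;  1436 + 396 = 1832;  4435 + 1832 = 6267;  11405 + 6267 = 17672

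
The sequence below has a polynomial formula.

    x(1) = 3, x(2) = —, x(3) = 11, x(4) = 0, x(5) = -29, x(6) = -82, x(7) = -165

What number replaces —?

Using the last 5 terms:
Δ: -11  -29  -53  -83
Δ²: -18  -24  -30
Δ³: -6  -6
Constant third difference = -6.
Extend backward: -18 + 6 = -12;  -11 + 12 = 1;  11 − 1 = 10

10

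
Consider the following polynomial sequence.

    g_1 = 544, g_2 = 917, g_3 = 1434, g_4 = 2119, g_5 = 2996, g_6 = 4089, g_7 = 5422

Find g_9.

First differences: 373 , 517 , 685 , 877 , 1093 , 1333
Second differences: 144 , 168 , 192 , 216 , 240
Third differences: 24 , 24 , 24 , 24
Constant third difference = 24, so extend:
240 + 24 = 264;  1333 + 264 = 1597;  5422 + 1597 = 7019
264 + 24 = 288;  1597 + 288 = 1885;  7019 + 1885 = 8904

8904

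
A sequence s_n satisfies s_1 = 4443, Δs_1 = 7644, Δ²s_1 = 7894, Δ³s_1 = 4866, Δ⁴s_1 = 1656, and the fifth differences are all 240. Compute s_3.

Build the table forward from the leading diagonal:
D5: 240  240  240
D4: 1656  1896  2136
D3: 4866  6522  8418
D2: 7894  12760  19282
D1: 7644  15538  28298
s: 4443  12087  27625

27625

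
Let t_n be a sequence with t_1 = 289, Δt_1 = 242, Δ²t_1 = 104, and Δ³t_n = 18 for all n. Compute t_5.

Build the table forward from the leading diagonal:
Third differences: 18, 18, 18, 18, 18
Second differences: 104, 122, 140, 158, 176
First differences: 242, 346, 468, 608, 766
t: 289, 531, 877, 1345, 1953

1953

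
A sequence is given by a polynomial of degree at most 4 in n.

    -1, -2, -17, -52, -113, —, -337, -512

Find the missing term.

Using the first 5 terms:
First differences: -1, -15, -35, -61
Second differences: -14, -20, -26
Third differences: -6, -6
Constant third difference = -6.
Extend forward: -26 − 6 = -32;  -61 − 32 = -93;  -113 − 93 = -206

-206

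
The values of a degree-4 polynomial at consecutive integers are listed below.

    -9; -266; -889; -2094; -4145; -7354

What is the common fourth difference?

D1: -257, -623, -1205, -2051, -3209
D2: -366, -582, -846, -1158
D3: -216, -264, -312
D4: -48, -48

-48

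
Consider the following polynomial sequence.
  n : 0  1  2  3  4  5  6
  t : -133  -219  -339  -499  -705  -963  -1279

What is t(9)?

-2635

-86, -120, -160, -206, -258, -316
-34, -40, -46, -52, -58
-6, -6, -6, -6
Third differences constant at -6.
-58 − 6 = -64;  -316 − 64 = -380;  -1279 − 380 = -1659
-64 − 6 = -70;  -380 − 70 = -450;  -1659 − 450 = -2109
-70 − 6 = -76;  -450 − 76 = -526;  -2109 − 526 = -2635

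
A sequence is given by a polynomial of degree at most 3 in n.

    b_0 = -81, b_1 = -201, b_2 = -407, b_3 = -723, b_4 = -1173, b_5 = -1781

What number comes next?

First differences: -120 , -206 , -316 , -450 , -608
Second differences: -86 , -110 , -134 , -158
Third differences: -24 , -24 , -24
Third differences constant at -24.
-158 − 24 = -182;  -608 − 182 = -790;  -1781 − 790 = -2571

-2571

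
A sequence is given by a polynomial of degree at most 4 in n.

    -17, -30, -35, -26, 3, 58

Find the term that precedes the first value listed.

First differences: -13, -5, 9, 29, 55
Second differences: 8, 14, 20, 26
Third differences: 6, 6, 6
The third differences are constant at 6.
Work back: 8 − 6 = 2;  -13 − 2 = -15;  -17 + 15 = -2

-2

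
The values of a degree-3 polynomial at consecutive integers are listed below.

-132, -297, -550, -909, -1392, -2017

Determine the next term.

-2802

Δ: -165  -253  -359  -483  -625
Δ²: -88  -106  -124  -142
Δ³: -18  -18  -18
The third differences are constant (-18).
-142 − 18 = -160;  -625 − 160 = -785;  -2017 − 785 = -2802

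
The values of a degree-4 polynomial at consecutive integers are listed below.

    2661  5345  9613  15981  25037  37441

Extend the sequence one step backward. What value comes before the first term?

Δ: 2684, 4268, 6368, 9056, 12404
Δ²: 1584, 2100, 2688, 3348
Δ³: 516, 588, 660
Δ⁴: 72, 72
The fourth differences are constant at 72.
Work back: 516 − 72 = 444;  1584 − 444 = 1140;  2684 − 1140 = 1544;  2661 − 1544 = 1117

1117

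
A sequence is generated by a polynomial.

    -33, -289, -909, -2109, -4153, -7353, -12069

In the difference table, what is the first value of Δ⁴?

-48

First differences: -256, -620, -1200, -2044, -3200, -4716
Second differences: -364, -580, -844, -1156, -1516
Third differences: -216, -264, -312, -360
Fourth differences: -48, -48, -48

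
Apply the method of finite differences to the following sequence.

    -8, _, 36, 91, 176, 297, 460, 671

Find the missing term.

5

Using the last 6 terms:
First differences: 55  85  121  163  211
Second differences: 30  36  42  48
Third differences: 6  6  6
Constant third difference = 6.
Extend backward: 30 − 6 = 24;  55 − 24 = 31;  36 − 31 = 5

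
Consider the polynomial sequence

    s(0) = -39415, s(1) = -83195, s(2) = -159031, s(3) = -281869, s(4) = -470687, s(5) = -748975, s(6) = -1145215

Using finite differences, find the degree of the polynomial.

-43780, -75836, -122838, -188818, -278288, -396240
-32056, -47002, -65980, -89470, -117952
-14946, -18978, -23490, -28482
-4032, -4512, -4992
-480, -480
The fifth differences are constant, so the polynomial has degree 5.

5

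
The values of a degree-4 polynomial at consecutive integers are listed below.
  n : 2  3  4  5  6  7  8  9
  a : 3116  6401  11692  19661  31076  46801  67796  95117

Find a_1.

First differences: 3285, 5291, 7969, 11415, 15725, 20995, 27321
Second differences: 2006, 2678, 3446, 4310, 5270, 6326
Third differences: 672, 768, 864, 960, 1056
Fourth differences: 96, 96, 96, 96
The fourth differences are constant at 96.
Work back: 672 − 96 = 576;  2006 − 576 = 1430;  3285 − 1430 = 1855;  3116 − 1855 = 1261

1261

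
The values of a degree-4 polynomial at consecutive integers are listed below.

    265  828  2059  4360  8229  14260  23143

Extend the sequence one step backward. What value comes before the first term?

Δ: 563  1231  2301  3869  6031  8883
Δ²: 668  1070  1568  2162  2852
Δ³: 402  498  594  690
Δ⁴: 96  96  96
The fourth differences are constant at 96.
Work back: 402 − 96 = 306;  668 − 306 = 362;  563 − 362 = 201;  265 − 201 = 64

64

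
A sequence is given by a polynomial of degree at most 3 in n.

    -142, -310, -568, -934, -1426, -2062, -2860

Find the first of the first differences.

-168

First differences: -168, -258, -366, -492, -636, -798
Second differences: -90, -108, -126, -144, -162
Third differences: -18, -18, -18, -18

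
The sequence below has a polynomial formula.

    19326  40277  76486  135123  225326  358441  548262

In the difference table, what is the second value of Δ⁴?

2208

D1: 20951, 36209, 58637, 90203, 133115, 189821
D2: 15258, 22428, 31566, 42912, 56706
D3: 7170, 9138, 11346, 13794
D4: 1968, 2208, 2448
D5: 240, 240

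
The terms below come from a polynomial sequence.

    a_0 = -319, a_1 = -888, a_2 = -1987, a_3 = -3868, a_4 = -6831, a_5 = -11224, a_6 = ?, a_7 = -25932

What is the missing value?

-17443

Using the first 6 terms:
First differences: -569  -1099  -1881  -2963  -4393
Second differences: -530  -782  -1082  -1430
Third differences: -252  -300  -348
Fourth differences: -48  -48
Constant fourth difference = -48.
Extend forward: -348 − 48 = -396;  -1430 − 396 = -1826;  -4393 − 1826 = -6219;  -11224 − 6219 = -17443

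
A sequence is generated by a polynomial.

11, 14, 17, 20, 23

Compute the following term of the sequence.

26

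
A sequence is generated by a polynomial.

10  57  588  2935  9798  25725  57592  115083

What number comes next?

211170

Δ: 47, 531, 2347, 6863, 15927, 31867, 57491
Δ²: 484, 1816, 4516, 9064, 15940, 25624
Δ³: 1332, 2700, 4548, 6876, 9684
Δ⁴: 1368, 1848, 2328, 2808
Δ⁵: 480, 480, 480
Fifth differences constant at 480.
2808 + 480 = 3288;  9684 + 3288 = 12972;  25624 + 12972 = 38596;  57491 + 38596 = 96087;  115083 + 96087 = 211170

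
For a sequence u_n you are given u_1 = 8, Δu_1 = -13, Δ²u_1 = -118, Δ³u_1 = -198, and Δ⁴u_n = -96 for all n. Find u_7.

Build the table forward from the leading diagonal:
Δ⁴: -96  -96  -96  -96  -96  -96  -96
Δ³: -198  -294  -390  -486  -582  -678  -774
Δ²: -118  -316  -610  -1000  -1486  -2068  -2746
Δ: -13  -131  -447  -1057  -2057  -3543  -5611
u: 8  -5  -136  -583  -1640  -3697  -7240

-7240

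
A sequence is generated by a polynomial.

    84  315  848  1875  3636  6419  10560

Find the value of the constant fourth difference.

48

First differences: 231, 533, 1027, 1761, 2783, 4141
Second differences: 302, 494, 734, 1022, 1358
Third differences: 192, 240, 288, 336
Fourth differences: 48, 48, 48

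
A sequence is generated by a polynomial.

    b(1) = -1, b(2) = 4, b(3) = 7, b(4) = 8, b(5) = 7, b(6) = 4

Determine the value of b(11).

Δ: 5, 3, 1, -1, -3
Δ²: -2, -2, -2, -2
Constant second difference = -2, so extend:
-3 − 2 = -5;  4 − 5 = -1
-5 − 2 = -7;  -1 − 7 = -8
-7 − 2 = -9;  -8 − 9 = -17
-9 − 2 = -11;  -17 − 11 = -28
-11 − 2 = -13;  -28 − 13 = -41

-41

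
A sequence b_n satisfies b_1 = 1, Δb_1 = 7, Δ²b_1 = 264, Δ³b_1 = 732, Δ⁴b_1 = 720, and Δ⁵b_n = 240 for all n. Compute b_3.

279

Build the table forward from the leading diagonal:
Δ⁵: 240  240  240
Δ⁴: 720  960  1200
Δ³: 732  1452  2412
Δ²: 264  996  2448
Δ: 7  271  1267
b: 1  8  279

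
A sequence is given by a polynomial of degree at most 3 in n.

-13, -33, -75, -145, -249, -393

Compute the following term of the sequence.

-583

D1: -20, -42, -70, -104, -144
D2: -22, -28, -34, -40
D3: -6, -6, -6
The third differences are constant (-6).
-40 − 6 = -46;  -144 − 46 = -190;  -393 − 190 = -583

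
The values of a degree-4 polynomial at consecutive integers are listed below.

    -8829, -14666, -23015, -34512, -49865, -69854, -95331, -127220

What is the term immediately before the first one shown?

-4940

Δ: -5837  -8349  -11497  -15353  -19989  -25477  -31889
Δ²: -2512  -3148  -3856  -4636  -5488  -6412
Δ³: -636  -708  -780  -852  -924
Δ⁴: -72  -72  -72  -72
The fourth differences are constant at -72.
Work back: -636 + 72 = -564;  -2512 + 564 = -1948;  -5837 + 1948 = -3889;  -8829 + 3889 = -4940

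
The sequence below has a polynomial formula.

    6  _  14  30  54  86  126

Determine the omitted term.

Using the last 5 terms:
Δ: 16, 24, 32, 40
Δ²: 8, 8, 8
Constant second difference = 8.
Extend backward: 16 − 8 = 8;  14 − 8 = 6

6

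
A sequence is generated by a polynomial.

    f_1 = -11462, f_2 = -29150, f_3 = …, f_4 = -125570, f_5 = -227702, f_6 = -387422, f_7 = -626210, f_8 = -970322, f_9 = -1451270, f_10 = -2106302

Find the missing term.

-63842

Using the last 7 terms:
Δ: -102132  -159720  -238788  -344112  -480948  -655032
Δ²: -57588  -79068  -105324  -136836  -174084
Δ³: -21480  -26256  -31512  -37248
Δ⁴: -4776  -5256  -5736
Δ⁵: -480  -480
Constant fifth difference = -480.
Extend backward: -4776 + 480 = -4296;  -21480 + 4296 = -17184;  -57588 + 17184 = -40404;  -102132 + 40404 = -61728;  -125570 + 61728 = -63842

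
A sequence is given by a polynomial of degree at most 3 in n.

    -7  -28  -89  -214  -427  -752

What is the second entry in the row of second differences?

-64

Δ: -21, -61, -125, -213, -325
Δ²: -40, -64, -88, -112
Δ³: -24, -24, -24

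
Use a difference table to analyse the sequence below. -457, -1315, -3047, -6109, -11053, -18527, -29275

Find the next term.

Δ: -858 , -1732 , -3062 , -4944 , -7474 , -10748
Δ²: -874 , -1330 , -1882 , -2530 , -3274
Δ³: -456 , -552 , -648 , -744
Δ⁴: -96 , -96 , -96
The fourth differences are constant (-96).
-744 − 96 = -840;  -3274 − 840 = -4114;  -10748 − 4114 = -14862;  -29275 − 14862 = -44137

-44137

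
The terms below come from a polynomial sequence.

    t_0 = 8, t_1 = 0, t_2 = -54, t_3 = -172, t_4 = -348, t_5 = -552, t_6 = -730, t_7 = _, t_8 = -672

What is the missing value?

-804

Using the first 7 terms:
-8  -54  -118  -176  -204  -178
-46  -64  -58  -28  26
-18  6  30  54
24  24  24
Constant fourth difference = 24.
Extend forward: 54 + 24 = 78;  26 + 78 = 104;  -178 + 104 = -74;  -730 − 74 = -804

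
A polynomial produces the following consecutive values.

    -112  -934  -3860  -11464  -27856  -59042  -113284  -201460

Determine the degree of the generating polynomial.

5

-822, -2926, -7604, -16392, -31186, -54242, -88176
-2104, -4678, -8788, -14794, -23056, -33934
-2574, -4110, -6006, -8262, -10878
-1536, -1896, -2256, -2616
-360, -360, -360
The fifth differences are constant, so the polynomial has degree 5.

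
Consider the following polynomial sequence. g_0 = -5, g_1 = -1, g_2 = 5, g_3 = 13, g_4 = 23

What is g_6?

49

Δ: 4 , 6 , 8 , 10
Δ²: 2 , 2 , 2
The second differences are constant (2).
10 + 2 = 12;  23 + 12 = 35
12 + 2 = 14;  35 + 14 = 49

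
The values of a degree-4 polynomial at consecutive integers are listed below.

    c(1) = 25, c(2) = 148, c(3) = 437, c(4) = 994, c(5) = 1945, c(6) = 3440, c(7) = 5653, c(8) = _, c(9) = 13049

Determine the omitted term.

8782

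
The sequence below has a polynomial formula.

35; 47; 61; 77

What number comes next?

First differences: 12  14  16
Second differences: 2  2
Second differences constant at 2.
16 + 2 = 18;  77 + 18 = 95

95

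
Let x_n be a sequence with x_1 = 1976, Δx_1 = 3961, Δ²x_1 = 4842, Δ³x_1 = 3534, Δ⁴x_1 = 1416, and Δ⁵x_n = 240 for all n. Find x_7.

191732

Build the table forward from the leading diagonal:
D5: 240, 240, 240, 240, 240, 240, 240
D4: 1416, 1656, 1896, 2136, 2376, 2616, 2856
D3: 3534, 4950, 6606, 8502, 10638, 13014, 15630
D2: 4842, 8376, 13326, 19932, 28434, 39072, 52086
D1: 3961, 8803, 17179, 30505, 50437, 78871, 117943
x: 1976, 5937, 14740, 31919, 62424, 112861, 191732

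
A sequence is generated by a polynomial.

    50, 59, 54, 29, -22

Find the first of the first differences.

9

D1: 9, -5, -25, -51
D2: -14, -20, -26
D3: -6, -6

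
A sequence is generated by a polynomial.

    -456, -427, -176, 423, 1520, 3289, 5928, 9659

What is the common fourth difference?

Δ: 29, 251, 599, 1097, 1769, 2639, 3731
Δ²: 222, 348, 498, 672, 870, 1092
Δ³: 126, 150, 174, 198, 222
Δ⁴: 24, 24, 24, 24

24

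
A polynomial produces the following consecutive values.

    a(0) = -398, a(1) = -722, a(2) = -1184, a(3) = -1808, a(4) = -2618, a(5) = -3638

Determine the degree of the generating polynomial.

3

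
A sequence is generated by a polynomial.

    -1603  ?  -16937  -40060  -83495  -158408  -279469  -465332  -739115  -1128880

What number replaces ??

Using the last 8 terms:
First differences: -23123, -43435, -74913, -121061, -185863, -273783, -389765
Second differences: -20312, -31478, -46148, -64802, -87920, -115982
Third differences: -11166, -14670, -18654, -23118, -28062
Fourth differences: -3504, -3984, -4464, -4944
Fifth differences: -480, -480, -480
Constant fifth difference = -480.
Extend backward: -3504 + 480 = -3024;  -11166 + 3024 = -8142;  -20312 + 8142 = -12170;  -23123 + 12170 = -10953;  -16937 + 10953 = -5984

-5984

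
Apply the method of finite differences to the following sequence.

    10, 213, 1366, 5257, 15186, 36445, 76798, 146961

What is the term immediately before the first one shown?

1

203  1153  3891  9929  21259  40353  70163
950  2738  6038  11330  19094  29810
1788  3300  5292  7764  10716
1512  1992  2472  2952
480  480  480
The fifth differences are constant at 480.
Work back: 1512 − 480 = 1032;  1788 − 1032 = 756;  950 − 756 = 194;  203 − 194 = 9;  10 − 9 = 1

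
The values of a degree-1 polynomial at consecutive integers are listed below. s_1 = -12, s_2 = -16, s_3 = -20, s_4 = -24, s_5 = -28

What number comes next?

-32

-4 , -4 , -4 , -4
First differences constant at -4.
-28 − 4 = -32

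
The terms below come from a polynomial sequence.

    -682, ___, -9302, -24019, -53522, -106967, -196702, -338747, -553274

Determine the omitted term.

-2927

Using the last 7 terms:
First differences: -14717, -29503, -53445, -89735, -142045, -214527
Second differences: -14786, -23942, -36290, -52310, -72482
Third differences: -9156, -12348, -16020, -20172
Fourth differences: -3192, -3672, -4152
Fifth differences: -480, -480
Constant fifth difference = -480.
Extend backward: -3192 + 480 = -2712;  -9156 + 2712 = -6444;  -14786 + 6444 = -8342;  -14717 + 8342 = -6375;  -9302 + 6375 = -2927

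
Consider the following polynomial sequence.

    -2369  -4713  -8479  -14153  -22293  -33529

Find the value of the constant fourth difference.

-72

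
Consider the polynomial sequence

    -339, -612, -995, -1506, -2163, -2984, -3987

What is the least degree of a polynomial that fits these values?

3

Δ: -273, -383, -511, -657, -821, -1003
Δ²: -110, -128, -146, -164, -182
Δ³: -18, -18, -18, -18
The third differences are constant, so the polynomial has degree 3.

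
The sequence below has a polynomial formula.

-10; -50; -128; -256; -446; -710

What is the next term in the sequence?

Δ: -40, -78, -128, -190, -264
Δ²: -38, -50, -62, -74
Δ³: -12, -12, -12
Third differences constant at -12.
-74 − 12 = -86;  -264 − 86 = -350;  -710 − 350 = -1060

-1060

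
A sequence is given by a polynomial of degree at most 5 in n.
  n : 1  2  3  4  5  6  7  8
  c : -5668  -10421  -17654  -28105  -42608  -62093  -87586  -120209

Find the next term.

-4753, -7233, -10451, -14503, -19485, -25493, -32623
-2480, -3218, -4052, -4982, -6008, -7130
-738, -834, -930, -1026, -1122
-96, -96, -96, -96
Constant fourth difference = -96, so extend:
-1122 − 96 = -1218;  -7130 − 1218 = -8348;  -32623 − 8348 = -40971;  -120209 − 40971 = -161180

-161180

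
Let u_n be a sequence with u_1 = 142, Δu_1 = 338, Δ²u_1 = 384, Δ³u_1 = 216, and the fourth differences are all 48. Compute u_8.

Build the table forward from the leading diagonal:
Fourth differences: 48  48  48  48  48  48  48  48
Third differences: 216  264  312  360  408  456  504  552
Second differences: 384  600  864  1176  1536  1944  2400  2904
First differences: 338  722  1322  2186  3362  4898  6842  9242
u: 142  480  1202  2524  4710  8072  12970  19812

19812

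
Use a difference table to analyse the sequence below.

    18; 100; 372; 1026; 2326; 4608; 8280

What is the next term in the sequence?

13822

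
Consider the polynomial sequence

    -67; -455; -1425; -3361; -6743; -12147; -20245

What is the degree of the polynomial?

First differences: -388, -970, -1936, -3382, -5404, -8098
Second differences: -582, -966, -1446, -2022, -2694
Third differences: -384, -480, -576, -672
Fourth differences: -96, -96, -96
The fourth differences are constant, so the polynomial has degree 4.

4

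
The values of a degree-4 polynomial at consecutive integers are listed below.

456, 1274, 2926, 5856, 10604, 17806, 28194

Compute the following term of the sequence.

818, 1652, 2930, 4748, 7202, 10388
834, 1278, 1818, 2454, 3186
444, 540, 636, 732
96, 96, 96
Constant fourth difference = 96, so extend:
732 + 96 = 828;  3186 + 828 = 4014;  10388 + 4014 = 14402;  28194 + 14402 = 42596

42596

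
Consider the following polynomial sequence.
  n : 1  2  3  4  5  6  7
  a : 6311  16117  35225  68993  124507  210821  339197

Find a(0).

1937

D1: 9806  19108  33768  55514  86314  128376
D2: 9302  14660  21746  30800  42062
D3: 5358  7086  9054  11262
D4: 1728  1968  2208
D5: 240  240
The fifth differences are constant at 240.
Work back: 1728 − 240 = 1488;  5358 − 1488 = 3870;  9302 − 3870 = 5432;  9806 − 5432 = 4374;  6311 − 4374 = 1937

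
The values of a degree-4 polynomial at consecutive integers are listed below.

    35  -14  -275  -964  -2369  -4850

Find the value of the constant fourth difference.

-72

First differences: -49, -261, -689, -1405, -2481
Second differences: -212, -428, -716, -1076
Third differences: -216, -288, -360
Fourth differences: -72, -72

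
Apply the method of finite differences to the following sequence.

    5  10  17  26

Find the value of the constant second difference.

D1: 5, 7, 9
D2: 2, 2

2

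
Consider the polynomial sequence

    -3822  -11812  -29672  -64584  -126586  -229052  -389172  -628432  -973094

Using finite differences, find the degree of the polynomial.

First differences: -7990, -17860, -34912, -62002, -102466, -160120, -239260, -344662
Second differences: -9870, -17052, -27090, -40464, -57654, -79140, -105402
Third differences: -7182, -10038, -13374, -17190, -21486, -26262
Fourth differences: -2856, -3336, -3816, -4296, -4776
Fifth differences: -480, -480, -480, -480
The fifth differences are constant, so the polynomial has degree 5.

5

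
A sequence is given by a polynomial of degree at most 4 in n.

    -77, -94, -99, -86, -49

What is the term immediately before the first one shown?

-54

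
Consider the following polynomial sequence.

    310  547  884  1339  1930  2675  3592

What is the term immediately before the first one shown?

155

First differences: 237, 337, 455, 591, 745, 917
Second differences: 100, 118, 136, 154, 172
Third differences: 18, 18, 18, 18
The third differences are constant at 18.
Work back: 100 − 18 = 82;  237 − 82 = 155;  310 − 155 = 155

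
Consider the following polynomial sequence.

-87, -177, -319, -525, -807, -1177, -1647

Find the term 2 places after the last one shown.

Δ: -90  -142  -206  -282  -370  -470
Δ²: -52  -64  -76  -88  -100
Δ³: -12  -12  -12  -12
The third differences are constant (-12).
-100 − 12 = -112;  -470 − 112 = -582;  -1647 − 582 = -2229
-112 − 12 = -124;  -582 − 124 = -706;  -2229 − 706 = -2935

-2935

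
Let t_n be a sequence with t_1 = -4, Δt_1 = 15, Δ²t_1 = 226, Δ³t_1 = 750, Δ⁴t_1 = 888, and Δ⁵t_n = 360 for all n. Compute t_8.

Build the table forward from the leading diagonal:
Δ⁵: 360, 360, 360, 360, 360, 360, 360, 360
Δ⁴: 888, 1248, 1608, 1968, 2328, 2688, 3048, 3408
Δ³: 750, 1638, 2886, 4494, 6462, 8790, 11478, 14526
Δ²: 226, 976, 2614, 5500, 9994, 16456, 25246, 36724
Δ: 15, 241, 1217, 3831, 9331, 19325, 35781, 61027
t: -4, 11, 252, 1469, 5300, 14631, 33956, 69737

69737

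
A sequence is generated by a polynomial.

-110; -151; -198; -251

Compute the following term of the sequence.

Δ: -41 , -47 , -53
Δ²: -6 , -6
Constant second difference = -6, so extend:
-53 − 6 = -59;  -251 − 59 = -310

-310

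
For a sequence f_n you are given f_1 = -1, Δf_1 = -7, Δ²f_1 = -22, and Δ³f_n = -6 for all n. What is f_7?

Build the table forward from the leading diagonal:
Δ³: -6  -6  -6  -6  -6  -6  -6
Δ²: -22  -28  -34  -40  -46  -52  -58
Δ: -7  -29  -57  -91  -131  -177  -229
f: -1  -8  -37  -94  -185  -316  -493

-493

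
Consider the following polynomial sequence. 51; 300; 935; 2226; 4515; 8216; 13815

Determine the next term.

21870

First differences: 249, 635, 1291, 2289, 3701, 5599
Second differences: 386, 656, 998, 1412, 1898
Third differences: 270, 342, 414, 486
Fourth differences: 72, 72, 72
Fourth differences constant at 72.
486 + 72 = 558;  1898 + 558 = 2456;  5599 + 2456 = 8055;  13815 + 8055 = 21870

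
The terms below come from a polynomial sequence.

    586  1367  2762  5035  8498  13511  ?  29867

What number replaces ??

20482

Using the first 6 terms:
D1: 781, 1395, 2273, 3463, 5013
D2: 614, 878, 1190, 1550
D3: 264, 312, 360
D4: 48, 48
Constant fourth difference = 48.
Extend forward: 360 + 48 = 408;  1550 + 408 = 1958;  5013 + 1958 = 6971;  13511 + 6971 = 20482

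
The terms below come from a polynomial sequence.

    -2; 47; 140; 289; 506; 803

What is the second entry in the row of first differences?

93

First differences: 49, 93, 149, 217, 297
Second differences: 44, 56, 68, 80
Third differences: 12, 12, 12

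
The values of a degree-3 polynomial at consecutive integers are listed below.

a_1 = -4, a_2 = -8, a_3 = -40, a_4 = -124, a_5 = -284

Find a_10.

D1: -4, -32, -84, -160
D2: -28, -52, -76
D3: -24, -24
Constant third difference = -24, so extend:
-76 − 24 = -100;  -160 − 100 = -260;  -284 − 260 = -544
-100 − 24 = -124;  -260 − 124 = -384;  -544 − 384 = -928
-124 − 24 = -148;  -384 − 148 = -532;  -928 − 532 = -1460
-148 − 24 = -172;  -532 − 172 = -704;  -1460 − 704 = -2164
-172 − 24 = -196;  -704 − 196 = -900;  -2164 − 900 = -3064

-3064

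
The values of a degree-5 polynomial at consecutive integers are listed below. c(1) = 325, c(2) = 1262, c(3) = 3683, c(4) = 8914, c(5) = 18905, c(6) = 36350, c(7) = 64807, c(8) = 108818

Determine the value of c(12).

Δ: 937 , 2421 , 5231 , 9991 , 17445 , 28457 , 44011
Δ²: 1484 , 2810 , 4760 , 7454 , 11012 , 15554
Δ³: 1326 , 1950 , 2694 , 3558 , 4542
Δ⁴: 624 , 744 , 864 , 984
Δ⁵: 120 , 120 , 120
Constant fifth difference = 120, so extend:
984 + 120 = 1104;  4542 + 1104 = 5646;  15554 + 5646 = 21200;  44011 + 21200 = 65211;  108818 + 65211 = 174029
1104 + 120 = 1224;  5646 + 1224 = 6870;  21200 + 6870 = 28070;  65211 + 28070 = 93281;  174029 + 93281 = 267310
1224 + 120 = 1344;  6870 + 1344 = 8214;  28070 + 8214 = 36284;  93281 + 36284 = 129565;  267310 + 129565 = 396875
1344 + 120 = 1464;  8214 + 1464 = 9678;  36284 + 9678 = 45962;  129565 + 45962 = 175527;  396875 + 175527 = 572402

572402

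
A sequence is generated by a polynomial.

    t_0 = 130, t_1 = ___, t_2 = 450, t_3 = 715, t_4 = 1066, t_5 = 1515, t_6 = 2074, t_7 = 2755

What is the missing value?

Using the last 6 terms:
265, 351, 449, 559, 681
86, 98, 110, 122
12, 12, 12
Constant third difference = 12.
Extend backward: 86 − 12 = 74;  265 − 74 = 191;  450 − 191 = 259

259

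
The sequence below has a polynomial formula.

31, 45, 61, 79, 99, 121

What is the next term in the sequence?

145

D1: 14, 16, 18, 20, 22
D2: 2, 2, 2, 2
The second differences are constant (2).
22 + 2 = 24;  121 + 24 = 145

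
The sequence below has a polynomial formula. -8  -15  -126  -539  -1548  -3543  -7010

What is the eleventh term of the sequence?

-48678

Δ: -7, -111, -413, -1009, -1995, -3467
Δ²: -104, -302, -596, -986, -1472
Δ³: -198, -294, -390, -486
Δ⁴: -96, -96, -96
Fourth differences constant at -96.
-486 − 96 = -582;  -1472 − 582 = -2054;  -3467 − 2054 = -5521;  -7010 − 5521 = -12531
-582 − 96 = -678;  -2054 − 678 = -2732;  -5521 − 2732 = -8253;  -12531 − 8253 = -20784
-678 − 96 = -774;  -2732 − 774 = -3506;  -8253 − 3506 = -11759;  -20784 − 11759 = -32543
-774 − 96 = -870;  -3506 − 870 = -4376;  -11759 − 4376 = -16135;  -32543 − 16135 = -48678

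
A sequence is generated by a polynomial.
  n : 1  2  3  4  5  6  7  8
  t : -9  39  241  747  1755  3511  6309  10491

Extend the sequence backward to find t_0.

48  202  506  1008  1756  2798  4182
154  304  502  748  1042  1384
150  198  246  294  342
48  48  48  48
The fourth differences are constant at 48.
Work back: 150 − 48 = 102;  154 − 102 = 52;  48 − 52 = -4;  -9 + 4 = -5

-5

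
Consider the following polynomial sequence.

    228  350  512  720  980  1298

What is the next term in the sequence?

Δ: 122  162  208  260  318
Δ²: 40  46  52  58
Δ³: 6  6  6
The third differences are constant (6).
58 + 6 = 64;  318 + 64 = 382;  1298 + 382 = 1680

1680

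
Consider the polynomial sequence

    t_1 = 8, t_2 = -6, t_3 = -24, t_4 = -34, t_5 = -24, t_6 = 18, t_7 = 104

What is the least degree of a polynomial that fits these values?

3

First differences: -14, -18, -10, 10, 42, 86
Second differences: -4, 8, 20, 32, 44
Third differences: 12, 12, 12, 12
The third differences are constant, so the polynomial has degree 3.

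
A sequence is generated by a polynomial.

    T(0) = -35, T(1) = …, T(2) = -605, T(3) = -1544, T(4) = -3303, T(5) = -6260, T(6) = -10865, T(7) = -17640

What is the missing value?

Using the last 6 terms:
-939, -1759, -2957, -4605, -6775
-820, -1198, -1648, -2170
-378, -450, -522
-72, -72
Constant fourth difference = -72.
Extend backward: -378 + 72 = -306;  -820 + 306 = -514;  -939 + 514 = -425;  -605 + 425 = -180

-180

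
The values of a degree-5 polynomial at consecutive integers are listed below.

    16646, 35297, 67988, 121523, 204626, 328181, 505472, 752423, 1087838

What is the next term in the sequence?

1533641

Δ: 18651  32691  53535  83103  123555  177291  246951  335415
Δ²: 14040  20844  29568  40452  53736  69660  88464
Δ³: 6804  8724  10884  13284  15924  18804
Δ⁴: 1920  2160  2400  2640  2880
Δ⁵: 240  240  240  240
Constant fifth difference = 240, so extend:
2880 + 240 = 3120;  18804 + 3120 = 21924;  88464 + 21924 = 110388;  335415 + 110388 = 445803;  1087838 + 445803 = 1533641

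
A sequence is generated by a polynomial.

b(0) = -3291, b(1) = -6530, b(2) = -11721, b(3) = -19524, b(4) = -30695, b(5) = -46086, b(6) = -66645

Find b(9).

-170250

-3239, -5191, -7803, -11171, -15391, -20559
-1952, -2612, -3368, -4220, -5168
-660, -756, -852, -948
-96, -96, -96
Fourth differences constant at -96.
-948 − 96 = -1044;  -5168 − 1044 = -6212;  -20559 − 6212 = -26771;  -66645 − 26771 = -93416
-1044 − 96 = -1140;  -6212 − 1140 = -7352;  -26771 − 7352 = -34123;  -93416 − 34123 = -127539
-1140 − 96 = -1236;  -7352 − 1236 = -8588;  -34123 − 8588 = -42711;  -127539 − 42711 = -170250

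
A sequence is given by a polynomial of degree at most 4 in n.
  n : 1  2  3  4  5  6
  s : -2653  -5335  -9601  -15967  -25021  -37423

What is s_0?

-1111

-2682, -4266, -6366, -9054, -12402
-1584, -2100, -2688, -3348
-516, -588, -660
-72, -72
The fourth differences are constant at -72.
Work back: -516 + 72 = -444;  -1584 + 444 = -1140;  -2682 + 1140 = -1542;  -2653 + 1542 = -1111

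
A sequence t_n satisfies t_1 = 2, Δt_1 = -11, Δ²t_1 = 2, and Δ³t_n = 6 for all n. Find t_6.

27

Build the table forward from the leading diagonal:
Third differences: 6, 6, 6, 6, 6, 6
Second differences: 2, 8, 14, 20, 26, 32
First differences: -11, -9, -1, 13, 33, 59
t: 2, -9, -18, -19, -6, 27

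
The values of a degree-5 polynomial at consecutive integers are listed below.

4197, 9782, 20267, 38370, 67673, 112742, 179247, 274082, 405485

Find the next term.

First differences: 5585, 10485, 18103, 29303, 45069, 66505, 94835, 131403
Second differences: 4900, 7618, 11200, 15766, 21436, 28330, 36568
Third differences: 2718, 3582, 4566, 5670, 6894, 8238
Fourth differences: 864, 984, 1104, 1224, 1344
Fifth differences: 120, 120, 120, 120
Constant fifth difference = 120, so extend:
1344 + 120 = 1464;  8238 + 1464 = 9702;  36568 + 9702 = 46270;  131403 + 46270 = 177673;  405485 + 177673 = 583158

583158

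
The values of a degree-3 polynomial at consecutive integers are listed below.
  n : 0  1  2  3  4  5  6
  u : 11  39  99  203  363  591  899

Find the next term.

First differences: 28, 60, 104, 160, 228, 308
Second differences: 32, 44, 56, 68, 80
Third differences: 12, 12, 12, 12
Constant third difference = 12, so extend:
80 + 12 = 92;  308 + 92 = 400;  899 + 400 = 1299

1299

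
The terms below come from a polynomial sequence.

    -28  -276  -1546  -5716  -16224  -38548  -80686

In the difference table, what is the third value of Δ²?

D1: -248, -1270, -4170, -10508, -22324, -42138
D2: -1022, -2900, -6338, -11816, -19814
D3: -1878, -3438, -5478, -7998
D4: -1560, -2040, -2520
D5: -480, -480

-6338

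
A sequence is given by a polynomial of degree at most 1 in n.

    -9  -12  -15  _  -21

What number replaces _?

Using the first 3 terms:
First differences: -3, -3
Constant first difference = -3.
Extend forward: -15 − 3 = -18

-18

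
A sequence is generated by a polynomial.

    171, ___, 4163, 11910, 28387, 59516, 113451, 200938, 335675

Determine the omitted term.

1096

Using the last 7 terms:
First differences: 7747  16477  31129  53935  87487  134737
Second differences: 8730  14652  22806  33552  47250
Third differences: 5922  8154  10746  13698
Fourth differences: 2232  2592  2952
Fifth differences: 360  360
Constant fifth difference = 360.
Extend backward: 2232 − 360 = 1872;  5922 − 1872 = 4050;  8730 − 4050 = 4680;  7747 − 4680 = 3067;  4163 − 3067 = 1096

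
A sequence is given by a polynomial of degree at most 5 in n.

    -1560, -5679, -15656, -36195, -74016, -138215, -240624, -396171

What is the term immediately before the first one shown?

-251

First differences: -4119, -9977, -20539, -37821, -64199, -102409, -155547
Second differences: -5858, -10562, -17282, -26378, -38210, -53138
Third differences: -4704, -6720, -9096, -11832, -14928
Fourth differences: -2016, -2376, -2736, -3096
Fifth differences: -360, -360, -360
The fifth differences are constant at -360.
Work back: -2016 + 360 = -1656;  -4704 + 1656 = -3048;  -5858 + 3048 = -2810;  -4119 + 2810 = -1309;  -1560 + 1309 = -251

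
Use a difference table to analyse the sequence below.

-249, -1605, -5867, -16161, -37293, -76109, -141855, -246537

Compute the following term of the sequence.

-405281

D1: -1356  -4262  -10294  -21132  -38816  -65746  -104682
D2: -2906  -6032  -10838  -17684  -26930  -38936
D3: -3126  -4806  -6846  -9246  -12006
D4: -1680  -2040  -2400  -2760
D5: -360  -360  -360
Fifth differences constant at -360.
-2760 − 360 = -3120;  -12006 − 3120 = -15126;  -38936 − 15126 = -54062;  -104682 − 54062 = -158744;  -246537 − 158744 = -405281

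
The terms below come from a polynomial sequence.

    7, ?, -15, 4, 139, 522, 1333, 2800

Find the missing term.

Using the last 6 terms:
First differences: 19, 135, 383, 811, 1467
Second differences: 116, 248, 428, 656
Third differences: 132, 180, 228
Fourth differences: 48, 48
Constant fourth difference = 48.
Extend backward: 132 − 48 = 84;  116 − 84 = 32;  19 − 32 = -13;  -15 + 13 = -2

-2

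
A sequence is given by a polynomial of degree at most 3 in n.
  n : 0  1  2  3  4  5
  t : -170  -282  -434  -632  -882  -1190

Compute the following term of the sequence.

D1: -112, -152, -198, -250, -308
D2: -40, -46, -52, -58
D3: -6, -6, -6
Third differences constant at -6.
-58 − 6 = -64;  -308 − 64 = -372;  -1190 − 372 = -1562

-1562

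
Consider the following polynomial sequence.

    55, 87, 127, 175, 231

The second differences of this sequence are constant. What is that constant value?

8

D1: 32, 40, 48, 56
D2: 8, 8, 8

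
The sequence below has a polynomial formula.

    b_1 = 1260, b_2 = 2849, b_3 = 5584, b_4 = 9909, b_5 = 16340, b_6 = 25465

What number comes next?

37944

Δ: 1589, 2735, 4325, 6431, 9125
Δ²: 1146, 1590, 2106, 2694
Δ³: 444, 516, 588
Δ⁴: 72, 72
Constant fourth difference = 72, so extend:
588 + 72 = 660;  2694 + 660 = 3354;  9125 + 3354 = 12479;  25465 + 12479 = 37944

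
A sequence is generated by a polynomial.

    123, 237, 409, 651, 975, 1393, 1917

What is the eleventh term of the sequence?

5313

First differences: 114, 172, 242, 324, 418, 524
Second differences: 58, 70, 82, 94, 106
Third differences: 12, 12, 12, 12
Third differences constant at 12.
106 + 12 = 118;  524 + 118 = 642;  1917 + 642 = 2559
118 + 12 = 130;  642 + 130 = 772;  2559 + 772 = 3331
130 + 12 = 142;  772 + 142 = 914;  3331 + 914 = 4245
142 + 12 = 154;  914 + 154 = 1068;  4245 + 1068 = 5313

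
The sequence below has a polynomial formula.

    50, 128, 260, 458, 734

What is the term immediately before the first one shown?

Δ: 78  132  198  276
Δ²: 54  66  78
Δ³: 12  12
The third differences are constant at 12.
Work back: 54 − 12 = 42;  78 − 42 = 36;  50 − 36 = 14

14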